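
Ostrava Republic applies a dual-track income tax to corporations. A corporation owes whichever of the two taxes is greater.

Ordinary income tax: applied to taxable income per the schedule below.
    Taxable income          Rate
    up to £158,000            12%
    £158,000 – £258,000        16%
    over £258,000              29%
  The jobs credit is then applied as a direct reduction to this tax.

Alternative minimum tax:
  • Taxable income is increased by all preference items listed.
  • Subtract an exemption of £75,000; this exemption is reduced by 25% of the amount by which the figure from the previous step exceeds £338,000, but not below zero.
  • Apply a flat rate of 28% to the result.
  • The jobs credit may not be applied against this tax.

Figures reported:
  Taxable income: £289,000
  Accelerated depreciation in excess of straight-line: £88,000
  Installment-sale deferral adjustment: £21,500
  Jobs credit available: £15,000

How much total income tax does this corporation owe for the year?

£94,815

Alternative minimum tax:
  Adjusted income: £289,000 + £88,000 + £21,500 = £398,500
  Exemption: £75,000 − 25% × (£398,500 − £338,000) = £75,000 − £15,125 = £59,875
  Base: £398,500 − £59,875 = £338,625
  £338,625 × 28% = £94,815

Ordinary income tax:
  £158,000 × 12% = £18,960
  £100,000 × 16% = £16,000
  £31,000 × 29% = £8,990
  → £43,950
  Less jobs credit £15,000 → £28,950

£94,815 > £28,950, so the alternative minimum tax is the binding amount.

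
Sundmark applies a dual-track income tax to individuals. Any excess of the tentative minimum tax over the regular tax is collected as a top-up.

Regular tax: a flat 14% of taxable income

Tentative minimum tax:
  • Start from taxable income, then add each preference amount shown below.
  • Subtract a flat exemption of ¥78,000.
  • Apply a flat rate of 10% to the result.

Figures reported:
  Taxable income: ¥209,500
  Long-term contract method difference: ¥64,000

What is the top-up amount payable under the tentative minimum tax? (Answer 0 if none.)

Tentative minimum tax:
  Adjusted income: ¥209,500 + ¥64,000 = ¥273,500
  Less exemption ¥78,000 → base ¥195,500
  ¥195,500 × 10% = ¥19,550

Regular tax:
  ¥209,500 × 14% = ¥29,330

¥19,550 ≤ ¥29,330, so no add-on is due.

¥0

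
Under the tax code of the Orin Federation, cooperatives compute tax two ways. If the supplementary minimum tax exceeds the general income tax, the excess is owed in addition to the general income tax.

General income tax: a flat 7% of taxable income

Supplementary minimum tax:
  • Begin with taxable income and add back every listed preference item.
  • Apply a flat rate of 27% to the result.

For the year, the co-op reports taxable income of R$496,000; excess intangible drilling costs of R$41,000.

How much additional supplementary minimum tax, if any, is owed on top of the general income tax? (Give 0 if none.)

R$110,270

Supplementary minimum tax:
  Adjusted income: R$496,000 + R$41,000 = R$537,000
  R$537,000 × 27% = R$144,990

General income tax:
  R$496,000 × 7% = R$34,720

Excess of supplementary minimum tax over general income tax: R$144,990 − R$34,720 = R$110,270.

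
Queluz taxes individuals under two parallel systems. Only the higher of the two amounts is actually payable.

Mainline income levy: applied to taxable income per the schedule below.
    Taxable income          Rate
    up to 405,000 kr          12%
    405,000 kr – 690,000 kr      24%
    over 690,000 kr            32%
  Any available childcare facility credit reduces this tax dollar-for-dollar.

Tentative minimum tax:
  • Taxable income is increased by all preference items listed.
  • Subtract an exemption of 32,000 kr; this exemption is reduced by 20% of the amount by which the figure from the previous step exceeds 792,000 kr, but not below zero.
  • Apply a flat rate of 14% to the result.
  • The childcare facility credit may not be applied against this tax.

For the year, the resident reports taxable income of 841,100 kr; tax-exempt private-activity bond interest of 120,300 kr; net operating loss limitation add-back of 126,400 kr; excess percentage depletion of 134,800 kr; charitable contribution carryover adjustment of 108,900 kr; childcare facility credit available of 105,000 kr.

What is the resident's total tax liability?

186,410 kr

Mainline income levy:
  405,000 kr × 12% = 48,600 kr
  285,000 kr × 24% = 68,400 kr
  151,100 kr × 32% = 48,352 kr
  → 165,352 kr
  Less childcare facility credit 105,000 kr → 60,352 kr

Tentative minimum tax:
  Adjusted income: 841,100 kr + 120,300 kr + 126,400 kr + 134,800 kr + 108,900 kr = 1,331,500 kr
  Exemption: 20% × (1,331,500 kr − 792,000 kr) = 107,900 kr ≥ 32,000 kr, so the exemption is fully phased out
  Base: 1,331,500 kr − 0 kr = 1,331,500 kr
  1,331,500 kr × 14% = 186,410 kr

186,410 kr > 60,352 kr, so the tentative minimum tax is the binding amount.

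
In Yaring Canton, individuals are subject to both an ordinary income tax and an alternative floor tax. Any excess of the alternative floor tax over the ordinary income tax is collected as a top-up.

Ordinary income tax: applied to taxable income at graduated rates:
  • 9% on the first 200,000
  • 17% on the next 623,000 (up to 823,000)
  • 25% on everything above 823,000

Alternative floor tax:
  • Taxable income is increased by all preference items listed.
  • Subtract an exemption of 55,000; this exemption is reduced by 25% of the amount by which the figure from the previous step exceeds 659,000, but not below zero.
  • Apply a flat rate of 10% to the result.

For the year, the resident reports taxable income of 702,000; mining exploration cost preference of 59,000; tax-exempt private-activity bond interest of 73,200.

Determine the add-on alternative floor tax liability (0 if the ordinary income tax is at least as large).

0

Alternative floor tax:
  Adjusted income: 702,000 + 59,000 + 73,200 = 834,200
  Exemption: 55,000 − 25% × (834,200 − 659,000) = 55,000 − 43,800 = 11,200
  Base: 834,200 − 11,200 = 823,000
  823,000 × 10% = 82,300

Ordinary income tax:
  200,000 × 9% = 18,000
  502,000 × 17% = 85,340
  → 103,340

82,300 ≤ 103,340, so no add-on is due.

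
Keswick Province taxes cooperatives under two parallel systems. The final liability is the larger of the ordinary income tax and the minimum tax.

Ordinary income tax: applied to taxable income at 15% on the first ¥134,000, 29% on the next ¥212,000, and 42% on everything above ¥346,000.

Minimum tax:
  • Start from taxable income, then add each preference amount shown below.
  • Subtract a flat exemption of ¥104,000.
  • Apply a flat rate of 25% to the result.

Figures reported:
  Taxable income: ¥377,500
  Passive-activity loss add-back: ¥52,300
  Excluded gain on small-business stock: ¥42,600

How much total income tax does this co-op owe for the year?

Ordinary income tax:
  ¥134,000 × 15% = ¥20,100
  ¥212,000 × 29% = ¥61,480
  ¥31,500 × 42% = ¥13,230
  → ¥94,810

Minimum tax:
  Adjusted income: ¥377,500 + ¥52,300 + ¥42,600 = ¥472,400
  Less exemption ¥104,000 → base ¥368,400
  ¥368,400 × 25% = ¥92,100

¥94,810 > ¥92,100, so the ordinary income tax governs.

¥94,810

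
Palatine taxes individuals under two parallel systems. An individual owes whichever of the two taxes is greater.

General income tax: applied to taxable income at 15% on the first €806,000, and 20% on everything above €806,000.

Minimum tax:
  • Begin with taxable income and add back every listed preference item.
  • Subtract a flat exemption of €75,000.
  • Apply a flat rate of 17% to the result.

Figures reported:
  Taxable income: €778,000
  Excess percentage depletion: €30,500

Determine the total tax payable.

€124,695

Minimum tax:
  Adjusted income: €778,000 + €30,500 = €808,500
  Less exemption €75,000 → base €733,500
  €733,500 × 17% = €124,695

General income tax:
  €778,000 × 15% = €116,700

€124,695 > €116,700, so the minimum tax is the binding amount.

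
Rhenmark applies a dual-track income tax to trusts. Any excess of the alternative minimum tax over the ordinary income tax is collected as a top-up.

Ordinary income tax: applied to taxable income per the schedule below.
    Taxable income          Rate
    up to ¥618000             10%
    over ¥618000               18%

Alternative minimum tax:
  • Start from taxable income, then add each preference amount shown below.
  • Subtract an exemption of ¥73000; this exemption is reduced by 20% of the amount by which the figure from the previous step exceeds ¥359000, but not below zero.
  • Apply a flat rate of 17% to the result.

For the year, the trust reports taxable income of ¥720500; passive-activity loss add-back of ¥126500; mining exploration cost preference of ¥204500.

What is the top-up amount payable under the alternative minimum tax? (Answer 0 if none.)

¥98505

Alternative minimum tax:
  Adjusted income: ¥720500 + ¥126500 + ¥204500 = ¥1051500
  Exemption: 20% × (¥1051500 − ¥359000) = ¥138500 ≥ ¥73000, so the exemption is fully phased out
  Base: ¥1051500 − ¥0 = ¥1051500
  ¥1051500 × 17% = ¥178755

Ordinary income tax:
  ¥618000 × 10% = ¥61800
  ¥102500 × 18% = ¥18450
  → ¥80250

Excess of alternative minimum tax over ordinary income tax: ¥178755 − ¥80250 = ¥98505.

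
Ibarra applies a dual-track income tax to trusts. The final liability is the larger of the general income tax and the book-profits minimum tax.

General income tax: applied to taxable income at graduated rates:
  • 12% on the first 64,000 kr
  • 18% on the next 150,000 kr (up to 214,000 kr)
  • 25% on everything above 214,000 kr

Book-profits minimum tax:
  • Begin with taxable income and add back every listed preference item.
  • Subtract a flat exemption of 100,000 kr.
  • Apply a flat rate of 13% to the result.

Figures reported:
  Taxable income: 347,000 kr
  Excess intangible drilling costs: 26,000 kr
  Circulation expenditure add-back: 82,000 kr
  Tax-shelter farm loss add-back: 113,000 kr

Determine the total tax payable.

Book-profits minimum tax:
  Adjusted income: 347,000 kr + 26,000 kr + 82,000 kr + 113,000 kr = 568,000 kr
  Less exemption 100,000 kr → base 468,000 kr
  468,000 kr × 13% = 60,840 kr

General income tax:
  64,000 kr × 12% = 7,680 kr
  150,000 kr × 18% = 27,000 kr
  133,000 kr × 25% = 33,250 kr
  → 67,930 kr

67,930 kr > 60,840 kr, so the general income tax governs.

67,930 kr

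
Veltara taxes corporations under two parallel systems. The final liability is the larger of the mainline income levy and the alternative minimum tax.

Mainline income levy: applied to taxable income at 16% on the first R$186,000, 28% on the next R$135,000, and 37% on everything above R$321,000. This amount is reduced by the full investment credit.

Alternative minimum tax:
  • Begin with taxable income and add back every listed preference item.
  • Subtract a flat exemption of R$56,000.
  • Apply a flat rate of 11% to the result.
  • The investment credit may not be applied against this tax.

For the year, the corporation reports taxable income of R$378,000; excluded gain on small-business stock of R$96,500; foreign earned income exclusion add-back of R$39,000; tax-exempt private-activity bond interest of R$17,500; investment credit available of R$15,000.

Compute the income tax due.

Alternative minimum tax:
  Adjusted income: R$378,000 + R$96,500 + R$39,000 + R$17,500 = R$531,000
  Less exemption R$56,000 → base R$475,000
  R$475,000 × 11% = R$52,250

Mainline income levy:
  R$186,000 × 16% = R$29,760
  R$135,000 × 28% = R$37,800
  R$57,000 × 37% = R$21,090
  → R$88,650
  Less investment credit R$15,000 → R$73,650

R$73,650 > R$52,250, so the mainline income levy governs.

R$73,650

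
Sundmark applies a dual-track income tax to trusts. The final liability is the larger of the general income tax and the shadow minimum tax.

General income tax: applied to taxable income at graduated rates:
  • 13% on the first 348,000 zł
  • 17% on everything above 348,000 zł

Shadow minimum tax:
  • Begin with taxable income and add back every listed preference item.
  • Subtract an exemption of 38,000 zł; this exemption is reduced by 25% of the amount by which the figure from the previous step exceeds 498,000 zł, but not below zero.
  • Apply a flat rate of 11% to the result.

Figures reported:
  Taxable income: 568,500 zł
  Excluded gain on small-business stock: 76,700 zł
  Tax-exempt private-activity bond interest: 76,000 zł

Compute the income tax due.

82,725 zł

General income tax:
  348,000 zł × 13% = 45,240 zł
  220,500 zł × 17% = 37,485 zł
  → 82,725 zł

Shadow minimum tax:
  Adjusted income: 568,500 zł + 76,700 zł + 76,000 zł = 721,200 zł
  Exemption: 25% × (721,200 zł − 498,000 zł) = 55,800 zł ≥ 38,000 zł, so the exemption is fully phased out
  Base: 721,200 zł − 0 zł = 721,200 zł
  721,200 zł × 11% = 79,332 zł

82,725 zł > 79,332 zł, so the general income tax governs.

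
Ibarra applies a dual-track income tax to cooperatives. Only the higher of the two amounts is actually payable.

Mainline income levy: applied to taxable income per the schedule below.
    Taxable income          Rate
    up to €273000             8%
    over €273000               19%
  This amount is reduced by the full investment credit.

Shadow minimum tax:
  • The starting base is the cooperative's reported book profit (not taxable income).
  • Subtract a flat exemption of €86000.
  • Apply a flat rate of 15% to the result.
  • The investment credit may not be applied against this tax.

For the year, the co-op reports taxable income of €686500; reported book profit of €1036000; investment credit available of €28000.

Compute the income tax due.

€142500

Mainline income levy:
  €273000 × 8% = €21840
  €413500 × 19% = €78565
  → €100405
  Less investment credit €28000 → €72405

Shadow minimum tax:
  Base (reported book profit): €1036000
  Less exemption €86000 → base €950000
  €950000 × 15% = €142500

€142500 > €72405, so the shadow minimum tax is the binding amount.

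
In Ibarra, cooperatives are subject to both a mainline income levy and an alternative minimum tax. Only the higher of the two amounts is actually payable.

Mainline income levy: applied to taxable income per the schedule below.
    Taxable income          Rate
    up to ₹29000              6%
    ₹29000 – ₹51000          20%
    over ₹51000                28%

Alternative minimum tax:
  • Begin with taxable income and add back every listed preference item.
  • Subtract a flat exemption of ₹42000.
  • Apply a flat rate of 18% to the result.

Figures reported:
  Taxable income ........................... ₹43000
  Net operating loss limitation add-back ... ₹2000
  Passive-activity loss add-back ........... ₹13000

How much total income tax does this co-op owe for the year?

₹4540

Alternative minimum tax:
  Adjusted income: ₹43000 + ₹2000 + ₹13000 = ₹58000
  Less exemption ₹42000 → base ₹16000
  ₹16000 × 18% = ₹2880

Mainline income levy:
  ₹29000 × 6% = ₹1740
  ₹14000 × 20% = ₹2800
  → ₹4540

₹4540 > ₹2880, so the mainline income levy governs.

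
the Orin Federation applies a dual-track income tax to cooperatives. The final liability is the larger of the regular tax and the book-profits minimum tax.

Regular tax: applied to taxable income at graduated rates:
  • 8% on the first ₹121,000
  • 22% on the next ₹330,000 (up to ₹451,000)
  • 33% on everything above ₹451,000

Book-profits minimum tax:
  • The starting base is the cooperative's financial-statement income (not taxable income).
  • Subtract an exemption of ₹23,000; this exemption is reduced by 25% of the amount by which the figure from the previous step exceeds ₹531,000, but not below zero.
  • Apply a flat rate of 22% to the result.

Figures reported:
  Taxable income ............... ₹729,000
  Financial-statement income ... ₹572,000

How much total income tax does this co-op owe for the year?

₹174,020

Book-profits minimum tax:
  Base (financial-statement income): ₹572,000
  Exemption: ₹23,000 − 25% × (₹572,000 − ₹531,000) = ₹23,000 − ₹10,250 = ₹12,750
  Base: ₹572,000 − ₹12,750 = ₹559,250
  ₹559,250 × 22% = ₹123,035

Regular tax:
  ₹121,000 × 8% = ₹9,680
  ₹330,000 × 22% = ₹72,600
  ₹278,000 × 33% = ₹91,740
  → ₹174,020

₹174,020 > ₹123,035, so the regular tax governs.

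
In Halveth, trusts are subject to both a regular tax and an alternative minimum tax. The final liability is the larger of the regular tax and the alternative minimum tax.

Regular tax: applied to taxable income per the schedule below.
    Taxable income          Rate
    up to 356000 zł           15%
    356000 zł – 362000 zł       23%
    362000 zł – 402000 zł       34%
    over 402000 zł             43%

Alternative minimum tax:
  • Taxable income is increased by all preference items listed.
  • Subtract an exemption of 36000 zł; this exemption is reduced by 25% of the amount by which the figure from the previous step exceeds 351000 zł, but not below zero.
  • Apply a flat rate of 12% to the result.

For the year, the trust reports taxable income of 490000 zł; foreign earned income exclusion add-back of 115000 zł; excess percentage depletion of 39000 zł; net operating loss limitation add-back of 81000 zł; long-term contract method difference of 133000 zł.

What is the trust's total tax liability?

Regular tax:
  356000 zł × 15% = 53400 zł
  6000 zł × 23% = 1380 zł
  40000 zł × 34% = 13600 zł
  88000 zł × 43% = 37840 zł
  → 106220 zł

Alternative minimum tax:
  Adjusted income: 490000 zł + 115000 zł + 39000 zł + 81000 zł + 133000 zł = 858000 zł
  Exemption: 25% × (858000 zł − 351000 zł) = 126750 zł ≥ 36000 zł, so the exemption is fully phased out
  Base: 858000 zł − 0 zł = 858000 zł
  858000 zł × 12% = 102960 zł

106220 zł > 102960 zł, so the regular tax governs.

106220 zł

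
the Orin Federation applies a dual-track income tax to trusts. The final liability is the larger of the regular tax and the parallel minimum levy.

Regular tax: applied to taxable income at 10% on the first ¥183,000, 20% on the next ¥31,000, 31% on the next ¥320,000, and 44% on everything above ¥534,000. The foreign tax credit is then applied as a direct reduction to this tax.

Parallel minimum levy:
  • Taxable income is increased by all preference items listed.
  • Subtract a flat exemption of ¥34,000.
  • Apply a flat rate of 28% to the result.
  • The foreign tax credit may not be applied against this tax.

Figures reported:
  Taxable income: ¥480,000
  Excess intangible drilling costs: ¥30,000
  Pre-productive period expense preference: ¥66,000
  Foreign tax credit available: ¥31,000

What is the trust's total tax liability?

Regular tax:
  ¥183,000 × 10% = ¥18,300
  ¥31,000 × 20% = ¥6,200
  ¥266,000 × 31% = ¥82,460
  → ¥106,960
  Less foreign tax credit ¥31,000 → ¥75,960

Parallel minimum levy:
  Adjusted income: ¥480,000 + ¥30,000 + ¥66,000 = ¥576,000
  Less exemption ¥34,000 → base ¥542,000
  ¥542,000 × 28% = ¥151,760

¥151,760 > ¥75,960, so the parallel minimum levy is the binding amount.

¥151,760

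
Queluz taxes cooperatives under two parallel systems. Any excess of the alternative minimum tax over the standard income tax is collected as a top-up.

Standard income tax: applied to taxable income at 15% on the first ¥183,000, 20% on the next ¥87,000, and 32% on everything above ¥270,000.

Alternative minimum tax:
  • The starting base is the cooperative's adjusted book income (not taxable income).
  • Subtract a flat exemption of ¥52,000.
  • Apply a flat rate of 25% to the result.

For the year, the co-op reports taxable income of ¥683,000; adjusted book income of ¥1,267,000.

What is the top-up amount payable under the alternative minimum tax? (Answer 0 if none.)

¥126,740

Standard income tax:
  ¥183,000 × 15% = ¥27,450
  ¥87,000 × 20% = ¥17,400
  ¥413,000 × 32% = ¥132,160
  → ¥177,010

Alternative minimum tax:
  Base (adjusted book income): ¥1,267,000
  Less exemption ¥52,000 → base ¥1,215,000
  ¥1,215,000 × 25% = ¥303,750

Excess of alternative minimum tax over standard income tax: ¥303,750 − ¥177,010 = ¥126,740.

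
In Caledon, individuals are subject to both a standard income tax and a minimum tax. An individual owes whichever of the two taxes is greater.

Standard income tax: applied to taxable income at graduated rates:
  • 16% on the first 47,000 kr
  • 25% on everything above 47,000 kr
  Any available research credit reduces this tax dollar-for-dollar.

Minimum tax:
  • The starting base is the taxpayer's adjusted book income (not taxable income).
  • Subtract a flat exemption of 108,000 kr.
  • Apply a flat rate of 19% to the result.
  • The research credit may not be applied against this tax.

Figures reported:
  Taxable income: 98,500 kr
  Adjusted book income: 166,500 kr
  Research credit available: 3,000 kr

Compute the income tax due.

17,395 kr

Minimum tax:
  Base (adjusted book income): 166,500 kr
  Less exemption 108,000 kr → base 58,500 kr
  58,500 kr × 19% = 11,115 kr

Standard income tax:
  47,000 kr × 16% = 7,520 kr
  51,500 kr × 25% = 12,875 kr
  → 20,395 kr
  Less research credit 3,000 kr → 17,395 kr

17,395 kr > 11,115 kr, so the standard income tax governs.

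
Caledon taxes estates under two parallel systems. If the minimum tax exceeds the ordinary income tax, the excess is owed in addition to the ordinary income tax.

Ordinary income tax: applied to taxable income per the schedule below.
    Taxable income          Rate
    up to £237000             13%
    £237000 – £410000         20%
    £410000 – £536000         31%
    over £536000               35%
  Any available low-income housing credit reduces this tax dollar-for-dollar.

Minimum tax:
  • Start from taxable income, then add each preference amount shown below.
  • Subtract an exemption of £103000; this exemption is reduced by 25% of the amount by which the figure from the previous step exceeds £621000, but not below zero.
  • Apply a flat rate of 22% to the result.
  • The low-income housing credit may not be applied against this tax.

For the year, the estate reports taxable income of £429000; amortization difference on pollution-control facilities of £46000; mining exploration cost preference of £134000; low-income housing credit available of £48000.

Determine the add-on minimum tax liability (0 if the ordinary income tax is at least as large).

Minimum tax:
  Adjusted income: £429000 + £46000 + £134000 = £609000
  Exemption: £609000 ≤ £621000, so full £103000 applies
  Base: £609000 − £103000 = £506000
  £506000 × 22% = £111320

Ordinary income tax:
  £237000 × 13% = £30810
  £173000 × 20% = £34600
  £19000 × 31% = £5890
  → £71300
  Less low-income housing credit £48000 → £23300

Excess of minimum tax over ordinary income tax: £111320 − £23300 = £88020.

£88020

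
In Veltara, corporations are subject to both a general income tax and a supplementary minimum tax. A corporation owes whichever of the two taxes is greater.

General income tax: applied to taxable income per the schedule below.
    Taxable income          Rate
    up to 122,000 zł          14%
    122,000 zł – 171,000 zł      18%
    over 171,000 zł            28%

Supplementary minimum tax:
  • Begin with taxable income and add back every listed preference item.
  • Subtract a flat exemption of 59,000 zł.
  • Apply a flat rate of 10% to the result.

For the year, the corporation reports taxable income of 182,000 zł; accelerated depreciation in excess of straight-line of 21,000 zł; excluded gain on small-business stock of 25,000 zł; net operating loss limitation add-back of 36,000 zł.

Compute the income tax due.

General income tax:
  122,000 zł × 14% = 17,080 zł
  49,000 zł × 18% = 8,820 zł
  11,000 zł × 28% = 3,080 zł
  → 28,980 zł

Supplementary minimum tax:
  Adjusted income: 182,000 zł + 21,000 zł + 25,000 zł + 36,000 zł = 264,000 zł
  Less exemption 59,000 zł → base 205,000 zł
  205,000 zł × 10% = 20,500 zł

28,980 zł > 20,500 zł, so the general income tax governs.

28,980 zł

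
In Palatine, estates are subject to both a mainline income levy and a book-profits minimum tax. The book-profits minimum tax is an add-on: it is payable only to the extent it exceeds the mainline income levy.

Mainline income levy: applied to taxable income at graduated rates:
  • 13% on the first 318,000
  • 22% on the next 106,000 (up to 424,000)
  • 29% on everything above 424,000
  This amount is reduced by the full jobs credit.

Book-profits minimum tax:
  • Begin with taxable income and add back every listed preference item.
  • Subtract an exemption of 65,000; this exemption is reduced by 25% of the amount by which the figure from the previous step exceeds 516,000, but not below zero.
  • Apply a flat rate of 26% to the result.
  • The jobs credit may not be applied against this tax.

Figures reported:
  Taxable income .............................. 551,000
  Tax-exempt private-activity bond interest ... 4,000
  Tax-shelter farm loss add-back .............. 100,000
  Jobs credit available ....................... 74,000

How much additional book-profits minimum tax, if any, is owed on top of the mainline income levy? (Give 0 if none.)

134,945

Mainline income levy:
  318,000 × 13% = 41,340
  106,000 × 22% = 23,320
  127,000 × 29% = 36,830
  → 101,490
  Less jobs credit 74,000 → 27,490

Book-profits minimum tax:
  Adjusted income: 551,000 + 4,000 + 100,000 = 655,000
  Exemption: 65,000 − 25% × (655,000 − 516,000) = 65,000 − 34,750 = 30,250
  Base: 655,000 − 30,250 = 624,750
  624,750 × 26% = 162,435

Excess of book-profits minimum tax over mainline income levy: 162,435 − 27,490 = 134,945.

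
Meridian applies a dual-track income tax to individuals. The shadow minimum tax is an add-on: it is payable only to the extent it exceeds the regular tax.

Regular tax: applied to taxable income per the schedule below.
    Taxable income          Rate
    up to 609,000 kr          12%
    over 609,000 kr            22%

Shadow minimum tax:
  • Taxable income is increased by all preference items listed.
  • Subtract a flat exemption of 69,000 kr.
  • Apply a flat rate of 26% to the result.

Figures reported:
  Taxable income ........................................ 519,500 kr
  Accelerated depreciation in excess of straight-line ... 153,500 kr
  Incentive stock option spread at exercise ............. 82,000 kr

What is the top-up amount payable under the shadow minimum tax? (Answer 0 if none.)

116,020 kr

Shadow minimum tax:
  Adjusted income: 519,500 kr + 153,500 kr + 82,000 kr = 755,000 kr
  Less exemption 69,000 kr → base 686,000 kr
  686,000 kr × 26% = 178,360 kr

Regular tax:
  519,500 kr × 12% = 62,340 kr

Excess of shadow minimum tax over regular tax: 178,360 kr − 62,340 kr = 116,020 kr.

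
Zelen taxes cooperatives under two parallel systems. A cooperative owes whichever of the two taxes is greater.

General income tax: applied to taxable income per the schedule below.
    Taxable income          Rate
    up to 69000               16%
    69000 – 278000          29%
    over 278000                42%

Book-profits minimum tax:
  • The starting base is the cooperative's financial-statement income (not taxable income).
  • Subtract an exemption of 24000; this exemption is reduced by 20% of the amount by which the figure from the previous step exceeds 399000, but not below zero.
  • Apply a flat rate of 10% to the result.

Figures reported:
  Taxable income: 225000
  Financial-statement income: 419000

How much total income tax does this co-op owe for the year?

Book-profits minimum tax:
  Base (financial-statement income): 419000
  Exemption: 24000 − 20% × (419000 − 399000) = 24000 − 4000 = 20000
  Base: 419000 − 20000 = 399000
  399000 × 10% = 39900

General income tax:
  69000 × 16% = 11040
  156000 × 29% = 45240
  → 56280

56280 > 39900, so the general income tax governs.

56280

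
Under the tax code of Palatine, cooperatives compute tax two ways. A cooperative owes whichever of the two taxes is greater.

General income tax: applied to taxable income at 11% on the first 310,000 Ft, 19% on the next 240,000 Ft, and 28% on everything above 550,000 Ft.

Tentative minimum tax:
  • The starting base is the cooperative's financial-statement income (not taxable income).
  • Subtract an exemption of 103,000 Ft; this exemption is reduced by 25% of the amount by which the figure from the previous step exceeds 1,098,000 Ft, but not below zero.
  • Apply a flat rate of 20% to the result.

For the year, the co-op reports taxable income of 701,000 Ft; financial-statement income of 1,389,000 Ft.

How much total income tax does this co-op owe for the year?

271,750 Ft

General income tax:
  310,000 Ft × 11% = 34,100 Ft
  240,000 Ft × 19% = 45,600 Ft
  151,000 Ft × 28% = 42,280 Ft
  → 121,980 Ft

Tentative minimum tax:
  Base (financial-statement income): 1,389,000 Ft
  Exemption: 103,000 Ft − 25% × (1,389,000 Ft − 1,098,000 Ft) = 103,000 Ft − 72,750 Ft = 30,250 Ft
  Base: 1,389,000 Ft − 30,250 Ft = 1,358,750 Ft
  1,358,750 Ft × 20% = 271,750 Ft

271,750 Ft > 121,980 Ft, so the tentative minimum tax is the binding amount.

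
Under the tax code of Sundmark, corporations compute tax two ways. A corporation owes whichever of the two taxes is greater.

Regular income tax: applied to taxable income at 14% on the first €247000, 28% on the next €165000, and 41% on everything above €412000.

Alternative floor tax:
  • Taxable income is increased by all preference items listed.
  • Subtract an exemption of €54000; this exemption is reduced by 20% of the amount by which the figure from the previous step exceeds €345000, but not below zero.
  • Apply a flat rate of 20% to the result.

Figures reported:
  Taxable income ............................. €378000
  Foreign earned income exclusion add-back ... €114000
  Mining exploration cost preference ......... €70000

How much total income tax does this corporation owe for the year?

Alternative floor tax:
  Adjusted income: €378000 + €114000 + €70000 = €562000
  Exemption: €54000 − 20% × (€562000 − €345000) = €54000 − €43400 = €10600
  Base: €562000 − €10600 = €551400
  €551400 × 20% = €110280

Regular income tax:
  €247000 × 14% = €34580
  €131000 × 28% = €36680
  → €71260

€110280 > €71260, so the alternative floor tax is the binding amount.

€110280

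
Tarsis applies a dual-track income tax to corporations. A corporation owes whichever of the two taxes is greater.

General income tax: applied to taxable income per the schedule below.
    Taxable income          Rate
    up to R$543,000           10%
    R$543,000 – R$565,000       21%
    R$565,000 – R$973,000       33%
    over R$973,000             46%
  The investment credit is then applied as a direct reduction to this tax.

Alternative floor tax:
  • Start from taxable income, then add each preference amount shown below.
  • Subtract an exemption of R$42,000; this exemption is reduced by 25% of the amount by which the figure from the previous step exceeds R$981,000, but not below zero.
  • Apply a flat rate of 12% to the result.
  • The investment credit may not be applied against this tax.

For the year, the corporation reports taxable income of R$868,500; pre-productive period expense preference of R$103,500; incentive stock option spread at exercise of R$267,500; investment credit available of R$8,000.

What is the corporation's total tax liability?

General income tax:
  R$543,000 × 10% = R$54,300
  R$22,000 × 21% = R$4,620
  R$303,500 × 33% = R$100,155
  → R$159,075
  Less investment credit R$8,000 → R$151,075

Alternative floor tax:
  Adjusted income: R$868,500 + R$103,500 + R$267,500 = R$1,239,500
  Exemption: 25% × (R$1,239,500 − R$981,000) = R$64,625 ≥ R$42,000, so the exemption is fully phased out
  Base: R$1,239,500 − R$0 = R$1,239,500
  R$1,239,500 × 12% = R$148,740

R$151,075 > R$148,740, so the general income tax governs.

R$151,075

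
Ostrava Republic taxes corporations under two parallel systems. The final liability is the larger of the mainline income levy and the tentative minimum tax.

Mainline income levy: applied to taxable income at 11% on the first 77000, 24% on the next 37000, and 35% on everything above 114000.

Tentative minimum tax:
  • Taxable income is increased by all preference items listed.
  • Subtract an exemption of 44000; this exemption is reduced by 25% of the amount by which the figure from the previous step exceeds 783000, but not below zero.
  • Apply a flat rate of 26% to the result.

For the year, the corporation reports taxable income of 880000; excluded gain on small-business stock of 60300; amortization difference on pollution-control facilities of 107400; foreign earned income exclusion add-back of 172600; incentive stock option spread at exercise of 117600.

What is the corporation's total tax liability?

Mainline income levy:
  77000 × 11% = 8470
  37000 × 24% = 8880
  766000 × 35% = 268100
  → 285450

Tentative minimum tax:
  Adjusted income: 880000 + 60300 + 107400 + 172600 + 117600 = 1337900
  Exemption: 25% × (1337900 − 783000) = 138725 ≥ 44000, so the exemption is fully phased out
  Base: 1337900 − 0 = 1337900
  1337900 × 26% = 347854

347854 > 285450, so the tentative minimum tax is the binding amount.

347854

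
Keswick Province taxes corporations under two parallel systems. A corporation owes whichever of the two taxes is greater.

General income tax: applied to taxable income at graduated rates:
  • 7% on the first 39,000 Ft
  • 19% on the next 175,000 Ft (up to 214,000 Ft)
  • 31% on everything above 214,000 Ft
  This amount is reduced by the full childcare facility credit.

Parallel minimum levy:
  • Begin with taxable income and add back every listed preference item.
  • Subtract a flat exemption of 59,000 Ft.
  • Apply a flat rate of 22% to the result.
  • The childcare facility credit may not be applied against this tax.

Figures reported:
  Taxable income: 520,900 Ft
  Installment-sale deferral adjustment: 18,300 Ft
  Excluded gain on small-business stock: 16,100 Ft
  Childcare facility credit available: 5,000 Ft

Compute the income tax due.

General income tax:
  39,000 Ft × 7% = 2,730 Ft
  175,000 Ft × 19% = 33,250 Ft
  306,900 Ft × 31% = 95,139 Ft
  → 131,119 Ft
  Less childcare facility credit 5,000 Ft → 126,119 Ft

Parallel minimum levy:
  Adjusted income: 520,900 Ft + 18,300 Ft + 16,100 Ft = 555,300 Ft
  Less exemption 59,000 Ft → base 496,300 Ft
  496,300 Ft × 22% = 109,186 Ft

126,119 Ft > 109,186 Ft, so the general income tax governs.

126,119 Ft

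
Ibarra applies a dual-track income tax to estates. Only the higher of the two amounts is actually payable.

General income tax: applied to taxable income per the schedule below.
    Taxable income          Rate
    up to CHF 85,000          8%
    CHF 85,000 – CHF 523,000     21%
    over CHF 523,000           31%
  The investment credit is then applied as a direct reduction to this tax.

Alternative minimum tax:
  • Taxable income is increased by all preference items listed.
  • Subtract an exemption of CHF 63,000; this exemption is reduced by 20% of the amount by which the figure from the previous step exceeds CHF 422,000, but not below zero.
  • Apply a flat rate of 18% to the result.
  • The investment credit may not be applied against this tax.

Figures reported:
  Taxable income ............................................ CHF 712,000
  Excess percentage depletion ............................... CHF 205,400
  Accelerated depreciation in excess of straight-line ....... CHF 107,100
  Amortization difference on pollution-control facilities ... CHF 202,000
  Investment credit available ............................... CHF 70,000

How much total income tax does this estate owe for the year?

CHF 220,770

General income tax:
  CHF 85,000 × 8% = CHF 6,800
  CHF 438,000 × 21% = CHF 91,980
  CHF 189,000 × 31% = CHF 58,590
  → CHF 157,370
  Less investment credit CHF 70,000 → CHF 87,370

Alternative minimum tax:
  Adjusted income: CHF 712,000 + CHF 205,400 + CHF 107,100 + CHF 202,000 = CHF 1,226,500
  Exemption: 20% × (CHF 1,226,500 − CHF 422,000) = CHF 160,900 ≥ CHF 63,000, so the exemption is fully phased out
  Base: CHF 1,226,500 − CHF 0 = CHF 1,226,500
  CHF 1,226,500 × 18% = CHF 220,770

CHF 220,770 > CHF 87,370, so the alternative minimum tax is the binding amount.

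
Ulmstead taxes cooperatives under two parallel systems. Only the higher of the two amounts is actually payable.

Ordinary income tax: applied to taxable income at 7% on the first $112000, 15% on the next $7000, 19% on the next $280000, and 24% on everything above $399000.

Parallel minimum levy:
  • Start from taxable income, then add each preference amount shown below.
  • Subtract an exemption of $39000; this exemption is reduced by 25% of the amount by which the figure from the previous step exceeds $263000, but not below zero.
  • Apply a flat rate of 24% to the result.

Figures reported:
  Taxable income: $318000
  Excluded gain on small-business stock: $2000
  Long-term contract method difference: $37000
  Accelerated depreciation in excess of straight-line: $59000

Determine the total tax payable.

$99660

Ordinary income tax:
  $112000 × 7% = $7840
  $7000 × 15% = $1050
  $199000 × 19% = $37810
  → $46700

Parallel minimum levy:
  Adjusted income: $318000 + $2000 + $37000 + $59000 = $416000
  Exemption: $39000 − 25% × ($416000 − $263000) = $39000 − $38250 = $750
  Base: $416000 − $750 = $415250
  $415250 × 24% = $99660

$99660 > $46700, so the parallel minimum levy is the binding amount.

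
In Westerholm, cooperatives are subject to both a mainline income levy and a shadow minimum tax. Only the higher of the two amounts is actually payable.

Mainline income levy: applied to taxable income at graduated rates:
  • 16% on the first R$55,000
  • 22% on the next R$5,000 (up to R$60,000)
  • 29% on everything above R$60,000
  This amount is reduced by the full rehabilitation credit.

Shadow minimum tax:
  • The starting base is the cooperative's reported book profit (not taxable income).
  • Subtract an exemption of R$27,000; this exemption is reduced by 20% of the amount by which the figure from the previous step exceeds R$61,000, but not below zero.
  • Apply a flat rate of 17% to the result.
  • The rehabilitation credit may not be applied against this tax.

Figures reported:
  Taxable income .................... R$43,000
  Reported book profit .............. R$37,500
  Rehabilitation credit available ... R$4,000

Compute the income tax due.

Shadow minimum tax:
  Base (reported book profit): R$37,500
  Exemption: R$37,500 ≤ R$61,000, so full R$27,000 applies
  Base: R$37,500 − R$27,000 = R$10,500
  R$10,500 × 17% = R$1,785

Mainline income levy:
  R$43,000 × 16% = R$6,880
  Less rehabilitation credit R$4,000 → R$2,880

R$2,880 > R$1,785, so the mainline income levy governs.

R$2,880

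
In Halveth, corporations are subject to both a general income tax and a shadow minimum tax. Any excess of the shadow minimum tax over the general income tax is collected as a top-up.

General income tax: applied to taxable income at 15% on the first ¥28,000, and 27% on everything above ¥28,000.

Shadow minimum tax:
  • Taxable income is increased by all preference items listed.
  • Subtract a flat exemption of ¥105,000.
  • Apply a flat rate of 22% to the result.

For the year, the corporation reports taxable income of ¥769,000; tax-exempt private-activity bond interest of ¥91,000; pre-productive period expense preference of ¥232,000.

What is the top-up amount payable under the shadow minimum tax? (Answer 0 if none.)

Shadow minimum tax:
  Adjusted income: ¥769,000 + ¥91,000 + ¥232,000 = ¥1,092,000
  Less exemption ¥105,000 → base ¥987,000
  ¥987,000 × 22% = ¥217,140

General income tax:
  ¥28,000 × 15% = ¥4,200
  ¥741,000 × 27% = ¥200,070
  → ¥204,270

Excess of shadow minimum tax over general income tax: ¥217,140 − ¥204,270 = ¥12,870.

¥12,870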